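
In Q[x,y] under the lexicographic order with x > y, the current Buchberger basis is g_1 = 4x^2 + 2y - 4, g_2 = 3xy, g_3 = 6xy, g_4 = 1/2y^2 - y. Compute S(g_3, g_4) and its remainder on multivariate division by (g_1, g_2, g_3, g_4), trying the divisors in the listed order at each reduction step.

S(g_3, g_4) = 2xy; remainder on division = 0.

lcm(LM(g_3), LM(g_4)) = xy^2.
S = (lcm/LT(g_3))·g_3 − (lcm/LT(g_4))·g_4 = 2xy.
Reduce S modulo (g_1, g_2, g_3, g_4) in that order:
  leading term xy: subtract (2/3)·g_2 from 2xy → 0
The remainder is 0, so this S-polynomial contributes no new basis element.
This is the inner loop of Buchberger's algorithm — each nonzero remainder becomes a new basis element.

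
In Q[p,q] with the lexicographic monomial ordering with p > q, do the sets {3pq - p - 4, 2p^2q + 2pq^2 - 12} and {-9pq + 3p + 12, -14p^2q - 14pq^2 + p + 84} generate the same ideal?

Since reduced Gröbner bases are canonical representatives of ideals under a given ordering, it suffices to compute and compare them.
Buchberger on the first generating set:
f_1 = 3pq - p - 4, LT = pq.
f_2 = 2p^2q + 2pq^2 - 12, LT = p^2q.

S(f_1,f_2): lcm = p^2q. S = -1/3p^2 - pq^2 - 4/3p + 6.
  leading term p^2: no divisor's leading term divides it; move -1/3p^2 to the remainder.
  leading term pq^2: subtract (-1/3q)·f_1 from -pq^2 - 4/3p + 6 → -1/3pq - 4/3p - 4/3q + 6
  leading term pq: subtract (-1/9)·f_1 from -1/3pq - 4/3p - 4/3q + 6 → -13/9p - 4/3q + 50/9
  leading term p: no divisor's leading term divides it; move -13/9p to the remainder.
  leading term q: no divisor's leading term divides it; move -4/3q to the remainder.
  leading term 1: no divisor's leading term divides it; move 50/9 to the remainder.
  remainder -1/3p^2 - 13/9p - 4/3q + 50/9 ≠ 0; add g_3 = -1/3p^2 - 13/9p - 4/3q + 50/9 to the basis.

S(f_1,g_3): lcm = p^2q. S = -1/3p^2 - 13/3pq - 4/3p - 4q^2 + 50/3q.
  leading term p^2: subtract (1)·g_3 from -1/3p^2 - 13/3pq - 4/3p - 4q^2 + 50/3q → -13/3pq + 1/9p - 4q^2 + 18q - 50/9
  leading term pq: subtract (-13/9)·f_1 from -13/3pq + 1/9p - 4q^2 + 18q - 50/9 → -4/3p - 4q^2 + 18q - 34/3
  leading term p: no divisor's leading term divides it; move -4/3p to the remainder.
  leading term q^2: no divisor's leading term divides it; move -4q^2 to the remainder.
  leading term q: no divisor's leading term divides it; move 18q to the remainder.
  leading term 1: no divisor's leading term divides it; move -34/3 to the remainder.
  remainder -4/3p - 4q^2 + 18q - 34/3 ≠ 0; add g_4 = -4/3p - 4q^2 + 18q - 34/3 to the basis.

S(f_1,g_4): lcm = pq. S = -1/3p - 3q^3 + 27/2q^2 - 17/2q - 4/3.
  leading term p: subtract (1/4)·g_4 from -1/3p - 3q^3 + 27/2q^2 - 17/2q - 4/3 → -3q^3 + 29/2q^2 - 13q + 3/2
  leading term q^3: no divisor's leading term divides it; move -3q^3 to the remainder.
  leading term q^2: no divisor's leading term divides it; move 29/2q^2 to the remainder.
  leading term q: no divisor's leading term divides it; move -13q to the remainder.
  leading term 1: no divisor's leading term divides it; move 3/2 to the remainder.
  remainder -3q^3 + 29/2q^2 - 13q + 3/2 ≠ 0; add g_5 = -3q^3 + 29/2q^2 - 13q + 3/2 to the basis.

The other S-polynomials (S(f_2,g_3), S(f_2,g_4), S(g_3,g_4), S(f_1,g_5), S(f_2,g_5), S(g_3,g_5), S(g_4,g_5)) all reduce to 0 modulo the current basis, so we have a Gröbner basis.
Inter-reduce: drop elements whose leading term is divisible by another's, tail-reduce, and make monic.
Reduced Gröbner basis: {p + 3q^2 - 27/2q + 17/2, q^3 - 29/6q^2 + 13/3q - 1/2}.

Buchberger on the second generating set:
h_1 = -9pq + 3p + 12, LT = pq.
h_2 = -14p^2q - 14pq^2 + p + 84, LT = p^2q.

S(h_1,h_2): lcm = p^2q. S = -1/3p^2 - pq^2 - 53/42p + 6.
  leading term p^2: no divisor's leading term divides it; move -1/3p^2 to the remainder.
  leading term pq^2: subtract (1/9q)·h_1 from -pq^2 - 53/42p + 6 → -1/3pq - 53/42p - 4/3q + 6
  leading term pq: subtract (1/27)·h_1 from -1/3pq - 53/42p - 4/3q + 6 → -173/126p - 4/3q + 50/9
  leading term p: no divisor's leading term divides it; move -173/126p to the remainder.
  leading term q: no divisor's leading term divides it; move -4/3q to the remainder.
  leading term 1: no divisor's leading term divides it; move 50/9 to the remainder.
  remainder -1/3p^2 - 173/126p - 4/3q + 50/9 ≠ 0; add k_3 = -1/3p^2 - 173/126p - 4/3q + 50/9 to the basis.

S(h_1,k_3): lcm = p^2q. S = -1/3p^2 - 173/42pq - 4/3p - 4q^2 + 50/3q.
  leading term p^2: subtract (1)·k_3 from -1/3p^2 - 173/42pq - 4/3p - 4q^2 + 50/3q → -173/42pq + 5/126p - 4q^2 + 18q - 50/9
  leading term pq: subtract (173/378)·h_1 from -173/42pq + 5/126p - 4q^2 + 18q - 50/9 → -4/3p - 4q^2 + 18q - 232/21
  leading term p: no divisor's leading term divides it; move -4/3p to the remainder.
  leading term q^2: no divisor's leading term divides it; move -4q^2 to the remainder.
  leading term q: no divisor's leading term divides it; move 18q to the remainder.
  leading term 1: no divisor's leading term divides it; move -232/21 to the remainder.
  remainder -4/3p - 4q^2 + 18q - 232/21 ≠ 0; add k_4 = -4/3p - 4q^2 + 18q - 232/21 to the basis.

S(h_1,k_4): lcm = pq. S = -1/3p - 3q^3 + 27/2q^2 - 58/7q - 4/3.
  leading term p: subtract (1/4)·k_4 from -1/3p - 3q^3 + 27/2q^2 - 58/7q - 4/3 → -3q^3 + 29/2q^2 - 179/14q + 10/7
  leading term q^3: no divisor's leading term divides it; move -3q^3 to the remainder.
  leading term q^2: no divisor's leading term divides it; move 29/2q^2 to the remainder.
  leading term q: no divisor's leading term divides it; move -179/14q to the remainder.
  leading term 1: no divisor's leading term divides it; move 10/7 to the remainder.
  remainder -3q^3 + 29/2q^2 - 179/14q + 10/7 ≠ 0; add k_5 = -3q^3 + 29/2q^2 - 179/14q + 10/7 to the basis.

The other S-polynomials (S(h_2,k_3), S(h_2,k_4), S(k_3,k_4), S(h_1,k_5), S(h_2,k_5), S(k_3,k_5), S(k_4,k_5)) all reduce to 0 modulo the current basis, so we have a Gröbner basis.
Inter-reduce: drop elements whose leading term is divisible by another's, tail-reduce, and make monic.
Reduced Gröbner basis: {p + 3q^2 - 27/2q + 58/7, q^3 - 29/6q^2 + 179/42q - 10/21}.

Since the reduced bases disagree, the two ideals are not the same.

No, the ideals differ.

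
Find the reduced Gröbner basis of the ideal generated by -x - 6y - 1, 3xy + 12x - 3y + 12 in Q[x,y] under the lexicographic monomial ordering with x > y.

G = {x + 6y + 1, y^2 + 13/3y}

f_1 = -x - 6y - 1, LT = x.
f_2 = 3xy + 12x - 3y + 12, LT = xy.

S(f_1,f_2): lcm = xy. S = -4x + 6y^2 + 2y - 4.
  leading term x: subtract (4)·f_1 from -4x + 6y^2 + 2y - 4 → 6y^2 + 26y
  leading term y^2: no divisor's leading term divides it; move 6y^2 to the remainder.
  leading term y: no divisor's leading term divides it; move 26y to the remainder.
  remainder 6y^2 + 26y ≠ 0; add g_3 = 6y^2 + 26y to the basis.

The other S-polynomials (S(f_1,g_3), S(f_2,g_3)) all reduce to 0 modulo the current basis, so we have a Gröbner basis.
Inter-reduce: drop elements whose leading term is divisible by another's, tail-reduce, and make monic.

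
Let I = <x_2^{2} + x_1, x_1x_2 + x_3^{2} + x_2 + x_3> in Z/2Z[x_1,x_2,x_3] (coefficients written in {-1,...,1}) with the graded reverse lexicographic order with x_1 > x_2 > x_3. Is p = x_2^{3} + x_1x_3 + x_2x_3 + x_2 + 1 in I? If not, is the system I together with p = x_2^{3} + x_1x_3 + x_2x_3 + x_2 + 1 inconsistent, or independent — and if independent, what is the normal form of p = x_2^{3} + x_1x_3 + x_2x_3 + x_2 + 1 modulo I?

First compute the reduced Gröbner basis of I by Buchberger's algorithm.
f_1 = x_2^{2} + x_1, LT = x_2^{2}.
f_2 = x_1x_2 + x_3^{2} + x_2 + x_3, LT = x_1x_2.

S(f_1,f_2): lcm = x_1x_2^{2}. S = x_2x_3^{2} + x_1^{2} + x_2^{2} + x_2x_3.
  reduce S modulo (f_1, f_2):
  remainder x_2x_3^{2} + x_1^{2} + x_2x_3 + x_1 ≠ 0; add h_3 = x_2x_3^{2} + x_1^{2} + x_2x_3 + x_1 to the basis.

S(f_2,h_3): lcm = x_1x_2x_3^{2}. S = x_3^{4} + x_1^{3} + x_1x_2x_3 + x_2x_3^{2} + x_3^{3} + x_1^{2}.
  reduce S modulo (f_1, f_2, h_3):
  remainder x_3^{4} + x_1^{3} + x_3^{2} + x_1 ≠ 0; add h_4 = x_3^{4} + x_1^{3} + x_3^{2} + x_1 to the basis.

The other S-polynomials (S(f_1,h_3), S(f_1,h_4), S(f_2,h_4), S(h_3,h_4)) all reduce to 0 modulo the current basis, so we have a Gröbner basis.
Inter-reduce: drop elements whose leading term is divisible by another's, tail-reduce, and make monic.
Reduced Gröbner basis: {x_3^{4} + x_1^{3} + x_3^{2} + x_1, x_2x_3^{2} + x_1^{2} + x_2x_3 + x_1, x_1x_2 + x_3^{2} + x_2 + x_3, x_2^{2} + x_1}.
Label its elements g_1 = x_3^{4} + x_1^{3} + x_3^{2} + x_1, g_2 = x_2x_3^{2} + x_1^{2} + x_2x_3 + x_1, g_3 = x_1x_2 + x_3^{2} + x_2 + x_3, g_4 = x_2^{2} + x_1.

Reduce p = x_2^{3} + x_1x_3 + x_2x_3 + x_2 + 1 modulo G:
  leading term x_2^{3}: subtract (x_2)·g_4 from x_2^{3} + x_1x_3 + x_2x_3 + x_2 + 1 → x_1x_2 + x_1x_3 + x_2x_3 + x_2 + 1
  leading term x_1x_2: subtract (1)·g_3 from x_1x_2 + x_1x_3 + x_2x_3 + x_2 + 1 → x_1x_3 + x_2x_3 + x_3^{2} + x_3 + 1
  leading term x_1x_3: no divisor's leading term divides it; move x_1x_3 to the remainder.
  leading term x_2x_3: no divisor's leading term divides it; move x_2x_3 to the remainder.
  leading term x_3^{2}: no divisor's leading term divides it; move x_3^{2} to the remainder.
  leading term x_3: no divisor's leading term divides it; move x_3 to the remainder.
  leading term 1: no divisor's leading term divides it; move 1 to the remainder.
  normal form = x_1x_3 + x_2x_3 + x_3^{2} + x_3 + 1.
The normal form is nonzero, so p ∉ I. Since p minus its normal form lies in I, I + (p) = I + (r) where r = x_1x_3 + x_2x_3 + x_3^{2} + x_3 + 1; decide whether this ideal is the whole ring.
Run Buchberger on G together with r (pairs among the g_i already reduce to 0 since G is a Gröbner basis):
g_1 = x_3^{4} + x_1^{3} + x_3^{2} + x_1, LT = x_3^{4}.
g_2 = x_2x_3^{2} + x_1^{2} + x_2x_3 + x_1, LT = x_2x_3^{2}.
g_3 = x_1x_2 + x_3^{2} + x_2 + x_3, LT = x_1x_2.
g_4 = x_2^{2} + x_1, LT = x_2^{2}.
r = x_1x_3 + x_2x_3 + x_3^{2} + x_3 + 1, LT = x_1x_3.

S(g_1,r): lcm = x_1x_3^{4}. S = x_2x_3^{4} + x_3^{5} + x_1^{4} + x_3^{4} + x_1x_3^{2} + x_3^{3} + x_1^{2}.
  reduce S modulo (g_1, g_2, g_3, g_4, r):
  remainder x_1^{4} + x_3^{3} + x_3^{2} + x_1 ≠ 0; add m_6 = x_1^{4} + x_3^{3} + x_3^{2} + x_1 to the basis.

S(g_2,r): lcm = x_1x_2x_3^{2}. S = x_2^{2}x_3^{2} + x_2x_3^{3} + x_1^{3} + x_1x_2x_3 + x_2x_3^{2} + x_1^{2} + x_2x_3.
  reduce S modulo (g_1, g_2, g_3, g_4, r, m_6):
  remainder x_1^{3} + x_1^{2} + x_2x_3 + x_1 ≠ 0; add m_7 = x_1^{3} + x_1^{2} + x_2x_3 + x_1 to the basis.

S(g_3,r): lcm = x_1x_2x_3. S = x_2^{2}x_3 + x_2x_3^{2} + x_3^{3} + x_3^{2} + x_2.
  reduce S modulo (g_1, g_2, g_3, g_4, r, m_6, m_7):
  remainder x_3^{3} + x_1^{2} + x_1 + x_2 + x_3 + 1 ≠ 0; add m_8 = x_3^{3} + x_1^{2} + x_1 + x_2 + x_3 + 1 to the basis.

The other S-polynomials (S(g_1,g_2), S(g_1,g_3), S(g_1,g_4), S(g_2,g_3), S(g_2,g_4), S(g_3,g_4), S(g_4,r), S(g_1,m_6), S(g_2,m_6), S(g_3,m_6), S(g_4,m_6), S(r,m_6), S(g_1,m_7), S(g_2,m_7), S(g_3,m_7), S(g_4,m_7), S(r,m_7), S(m_6,m_7), S(g_1,m_8), S(g_2,m_8), S(g_3,m_8), S(g_4,m_8), S(r,m_8), S(m_6,m_8), S(m_7,m_8)) all reduce to 0 modulo the current basis, so we have a Gröbner basis.
Inter-reduce: drop elements whose leading term is divisible by another's, tail-reduce, and make monic.
Reduced Gröbner basis: {x_1^{3} + x_1^{2} + x_2x_3 + x_1, x_2x_3^{2} + x_1^{2} + x_2x_3 + x_1, x_3^{3} + x_1^{2} + x_1 + x_2 + x_3 + 1, x_1x_2 + x_3^{2} + x_2 + x_3, x_2^{2} + x_1, x_1x_3 + x_2x_3 + x_3^{2} + x_3 + 1}.
The reduced Gröbner basis of I + (p) is {x_1^{3} + x_1^{2} + x_2x_3 + x_1, x_2x_3^{2} + x_1^{2} + x_2x_3 + x_1, x_3^{3} + x_1^{2} + x_1 + x_2 + x_3 + 1, x_1x_2 + x_3^{2} + x_2 + x_3, x_2^{2} + x_1, x_1x_3 + x_2x_3 + x_3^{2} + x_3 + 1} ≠ {1}, a proper ideal, so the enlarged system stays consistent: p is independent of I, with normal form x_1x_3 + x_2x_3 + x_3^{2} + x_3 + 1.

x_2^{3} + x_1x_3 + x_2x_3 + x_2 + 1 is independent of I; its normal form modulo I is x_1x_3 + x_2x_3 + x_3^{2} + x_3 + 1.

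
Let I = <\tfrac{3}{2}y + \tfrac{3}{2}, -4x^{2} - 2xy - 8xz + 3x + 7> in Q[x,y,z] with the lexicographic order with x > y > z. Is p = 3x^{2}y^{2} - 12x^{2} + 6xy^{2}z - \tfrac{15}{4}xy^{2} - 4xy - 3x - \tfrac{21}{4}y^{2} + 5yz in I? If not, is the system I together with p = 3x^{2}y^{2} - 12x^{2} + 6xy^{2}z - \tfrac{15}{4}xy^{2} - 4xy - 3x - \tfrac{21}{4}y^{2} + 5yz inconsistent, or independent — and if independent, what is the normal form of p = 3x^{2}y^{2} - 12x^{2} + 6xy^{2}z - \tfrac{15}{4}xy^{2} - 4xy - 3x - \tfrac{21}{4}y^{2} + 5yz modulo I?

3x^{2}y^{2} - 12x^{2} + 6xy^{2}z - \tfrac{15}{4}xy^{2} - 4xy - 3x - \tfrac{21}{4}y^{2} + 5yz is independent of I; its normal form modulo I is 24xz - 14x - 5z - 21.

First compute the reduced Gröbner basis of I by Buchberger's algorithm.
f_1 = \tfrac{3}{2}y + \tfrac{3}{2}, LT = y.
f_2 = -4x^{2} - 2xy - 8xz + 3x + 7, LT = x^{2}.

The S-polynomials (S(f_1,f_2)) all reduce to 0 modulo the current basis, so we have a Gröbner basis.
Inter-reduce: drop elements whose leading term is divisible by another's, tail-reduce, and make monic.
Reduced Gröbner basis: {x^{2} + 2xz - \tfrac{5}{4}x - \tfrac{7}{4}, y + 1}.
Label its elements g_1 = x^{2} + 2xz - \tfrac{5}{4}x - \tfrac{7}{4}, g_2 = y + 1.

Reduce p = 3x^{2}y^{2} - 12x^{2} + 6xy^{2}z - \tfrac{15}{4}xy^{2} - 4xy - 3x - \tfrac{21}{4}y^{2} + 5yz modulo G:
  leading term x^{2}y^{2}: subtract (3y^{2})·g_1 from 3x^{2}y^{2} - 12x^{2} + 6xy^{2}z - \tfrac{15}{4}xy^{2} - 4xy - 3x - \tfrac{21}{4}y^{2} + 5yz → -12x^{2} - 4xy - 3x + 5yz
  leading term x^{2}: subtract (-12)·g_1 from -12x^{2} - 4xy - 3x + 5yz → -4xy + 24xz - 18x + 5yz - 21
  leading term xy: subtract (-4x)·g_2 from -4xy + 24xz - 18x + 5yz - 21 → 24xz - 14x + 5yz - 21
  leading term xz: no divisor's leading term divides it; move 24xz to the remainder.
  leading term x: no divisor's leading term divides it; move -14x to the remainder.
  leading term yz: subtract (5z)·g_2 from 5yz - 21 → -5z - 21
  leading term z: no divisor's leading term divides it; move -5z to the remainder.
  leading term 1: no divisor's leading term divides it; move -21 to the remainder.
  normal form = 24xz - 14x - 5z - 21.
The normal form is nonzero, so p ∉ I. Since p minus its normal form lies in I, I + (p) = I + (r) where r = 24xz - 14x - 5z - 21; decide whether this ideal is the whole ring.
Run Buchberger on G together with r (pairs among the g_i already reduce to 0 since G is a Gröbner basis):
g_1 = x^{2} + 2xz - \tfrac{5}{4}x - \tfrac{7}{4}, LT = x^{2}.
g_2 = y + 1, LT = y.
r = 24xz - 14x - 5z - 21, LT = xz.

S(g_1,r): lcm = x^{2}z. S = \tfrac{7}{12}x^{2} + 2xz^{2} - \tfrac{25}{24}xz + \tfrac{7}{8}x - \tfrac{7}{4}z.
  leading term x^{2}: subtract (\tfrac{7}{12})·g_1 from \tfrac{7}{12}x^{2} + 2xz^{2} - \tfrac{25}{24}xz + \tfrac{7}{8}x - \tfrac{7}{4}z → 2xz^{2} - \tfrac{53}{24}xz + \tfrac{77}{48}x - \tfrac{7}{4}z + \tfrac{49}{48}
  leading term xz^{2}: subtract (\tfrac{1}{12}z)·r from 2xz^{2} - \tfrac{53}{24}xz + \tfrac{77}{48}x - \tfrac{7}{4}z + \tfrac{49}{48} → -\tfrac{25}{24}xz + \tfrac{77}{48}x + \tfrac{5}{12}z^{2} + \tfrac{49}{48}
  leading term xz: subtract (-\tfrac{25}{576})·r from -\tfrac{25}{24}xz + \tfrac{77}{48}x + \tfrac{5}{12}z^{2} + \tfrac{49}{48} → \tfrac{287}{288}x + \tfrac{5}{12}z^{2} - \tfrac{125}{576}z + \tfrac{7}{64}
  leading term x: no divisor's leading term divides it; move \tfrac{287}{288}x to the remainder.
  leading term z^{2}: no divisor's leading term divides it; move \tfrac{5}{12}z^{2} to the remainder.
  leading term z: no divisor's leading term divides it; move -\tfrac{125}{576}z to the remainder.
  leading term 1: no divisor's leading term divides it; move \tfrac{7}{64} to the remainder.
  remainder \tfrac{287}{288}x + \tfrac{5}{12}z^{2} - \tfrac{125}{576}z + \tfrac{7}{64} ≠ 0; add m_4 = \tfrac{287}{288}x + \tfrac{5}{12}z^{2} - \tfrac{125}{576}z + \tfrac{7}{64} to the basis.

S(r,m_4): lcm = xz. S = -\tfrac{7}{12}x - \tfrac{120}{287}z^{3} + \tfrac{125}{574}z^{2} - \tfrac{313}{984}z - \tfrac{7}{8}.
  leading term x: subtract (-\tfrac{24}{41})·m_4 from -\tfrac{7}{12}x - \tfrac{120}{287}z^{3} + \tfrac{125}{574}z^{2} - \tfrac{313}{984}z - \tfrac{7}{8} → -\tfrac{120}{287}z^{3} + \tfrac{265}{574}z^{2} - \tfrac{73}{164}z - \tfrac{133}{164}
  leading term z^{3}: no divisor's leading term divides it; move -\tfrac{120}{287}z^{3} to the remainder.
  leading term z^{2}: no divisor's leading term divides it; move \tfrac{265}{574}z^{2} to the remainder.
  leading term z: no divisor's leading term divides it; move -\tfrac{73}{164}z to the remainder.
  leading term 1: no divisor's leading term divides it; move -\tfrac{133}{164} to the remainder.
  remainder -\tfrac{120}{287}z^{3} + \tfrac{265}{574}z^{2} - \tfrac{73}{164}z - \tfrac{133}{164} ≠ 0; add m_5 = -\tfrac{120}{287}z^{3} + \tfrac{265}{574}z^{2} - \tfrac{73}{164}z - \tfrac{133}{164} to the basis.

The other S-polynomials (S(g_1,g_2), S(g_2,r), S(g_1,m_4), S(g_2,m_4), S(g_1,m_5), S(g_2,m_5), S(r,m_5), S(m_4,m_5)) all reduce to 0 modulo the current basis, so we have a Gröbner basis.
Inter-reduce: drop elements whose leading term is divisible by another's, tail-reduce, and make monic.
Reduced Gröbner basis: {x + \tfrac{120}{287}z^{2} - \tfrac{125}{574}z + \tfrac{9}{82}, y + 1, z^{3} - \tfrac{53}{48}z^{2} + \tfrac{511}{480}z + \tfrac{931}{480}}.
The reduced Gröbner basis of I + (p) is {x + \tfrac{120}{287}z^{2} - \tfrac{125}{574}z + \tfrac{9}{82}, y + 1, z^{3} - \tfrac{53}{48}z^{2} + \tfrac{511}{480}z + \tfrac{931}{480}} ≠ {1}, a proper ideal, so the enlarged system stays consistent: p is independent of I, with normal form 24xz - 14x - 5z - 21.

The remainder on division by a Gröbner basis is unique — it is the normal form.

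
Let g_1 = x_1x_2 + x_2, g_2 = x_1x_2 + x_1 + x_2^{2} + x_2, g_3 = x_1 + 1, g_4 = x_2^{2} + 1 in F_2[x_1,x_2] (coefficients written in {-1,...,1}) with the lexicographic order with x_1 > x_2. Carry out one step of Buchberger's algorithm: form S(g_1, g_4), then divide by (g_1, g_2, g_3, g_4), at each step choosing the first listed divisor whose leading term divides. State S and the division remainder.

S(g_1, g_4) = x_1 + x_2^{2}; remainder on division = 0.

lcm(LM(g_1), LM(g_4)) = x_1x_2^{2}.
S = (lcm/LT(g_1))·g_1 − (lcm/LT(g_4))·g_4 = x_1 + x_2^{2}.
Reduce S modulo (g_1, g_2, g_3, g_4) in that order:
  leading term x_1: subtract (1)·g_3 from x_1 + x_2^{2} → x_2^{2} + 1
  leading term x_2^{2}: subtract (1)·g_4 from x_2^{2} + 1 → 0
The remainder is 0, so this S-polynomial contributes no new basis element.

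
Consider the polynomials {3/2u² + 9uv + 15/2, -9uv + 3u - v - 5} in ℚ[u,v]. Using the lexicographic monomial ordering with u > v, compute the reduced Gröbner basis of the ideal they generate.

G = {u + 9/8v² - 17/6v + 65/24, v³ - 77/27v² + 85/27v - 35/27}

f_1 = 3/2u² + 9uv + 15/2, LT = u².
f_2 = -9uv + 3u - v - 5, LT = uv.

S(f_1,f_2): lcm = u²v. S = ⅓u² + 6uv² - 1/9uv - 5/9u + 5v.
  reduce S modulo (f_1, f_2):
  remainder -16/27u - ⅔v² + 136/81v - 130/81 ≠ 0; add g_3 = -16/27u - ⅔v² + 136/81v - 130/81 to the basis.

S(f_2,g_3): lcm = uv. S = -⅓u - 9/8v³ + 17/6v² - 187/72v + 5/9.
  reduce S modulo (f_1, f_2, g_3):
  remainder -9/8v³ + 77/24v² - 85/24v + 35/24 ≠ 0; add g_4 = -9/8v³ + 77/24v² - 85/24v + 35/24 to the basis.

The other S-polynomials (S(f_1,g_3), S(f_1,g_4), S(f_2,g_4), S(g_3,g_4)) all reduce to 0 modulo the current basis, so we have a Gröbner basis.
Inter-reduce: drop elements whose leading term is divisible by another's, tail-reduce, and make monic.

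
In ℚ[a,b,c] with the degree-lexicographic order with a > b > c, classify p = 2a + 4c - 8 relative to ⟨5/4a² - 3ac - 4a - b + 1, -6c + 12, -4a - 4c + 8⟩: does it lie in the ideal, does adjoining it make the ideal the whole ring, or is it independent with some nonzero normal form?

First compute the reduced Gröbner basis of I by Buchberger's algorithm.
f_1 = 5/4a² - 3ac - 4a - b + 1, LT = a².
f_2 = -6c + 12, LT = c.
f_3 = -4a - 4c + 8, LT = a.

S(f_1,f_2): leading monomials are coprime, so the S-polynomial reduces to 0 (Buchberger's first criterion).
S(f_1,f_3): lcm = a². S = -17/5ac - 6/5a - ⅘b + ⅘.
  leading term ac: subtract (17/30a)·f_2 from -17/5ac - 6/5a - ⅘b + ⅘ → -8a - ⅘b + ⅘
  leading term a: subtract (2)·f_3 from -8a - ⅘b + ⅘ → -⅘b + 8c - 76/5
  leading term b: no divisor's leading term divides it; move -⅘b to the remainder.
  leading term c: subtract (-4/3)·f_2 from 8c - 76/5 → ⅘
  leading term 1: no divisor's leading term divides it; move ⅘ to the remainder.
  remainder -⅘b + ⅘ ≠ 0; add h_4 = -⅘b + ⅘ to the basis.

S(f_2,f_3): leading monomials are coprime, so the S-polynomial reduces to 0 (Buchberger's first criterion).
S(f_1,h_4): leading monomials are coprime, so the S-polynomial reduces to 0 (Buchberger's first criterion).
S(f_2,h_4): leading monomials are coprime, so the S-polynomial reduces to 0 (Buchberger's first criterion).
S(f_3,h_4): leading monomials are coprime, so the S-polynomial reduces to 0 (Buchberger's first criterion).
Every S-polynomial of the final basis reduces to 0, so we have a Gröbner basis.
Inter-reduce: drop elements whose leading term is divisible by another's, tail-reduce, and make monic.
Reduced Gröbner basis: {a, b - 1, c - 2}.
Label its elements g_1 = a, g_2 = b - 1, g_3 = c - 2.

Reduce p = 2a + 4c - 8 modulo G:
  leading term a: subtract (2)·g_1 from 2a + 4c - 8 → 4c - 8
  leading term c: subtract (4)·g_3 from 4c - 8 → 0
  normal form = 0.
Since the normal form is 0, p ∈ I.

2a + 4c - 8 lies in I (it reduces to 0).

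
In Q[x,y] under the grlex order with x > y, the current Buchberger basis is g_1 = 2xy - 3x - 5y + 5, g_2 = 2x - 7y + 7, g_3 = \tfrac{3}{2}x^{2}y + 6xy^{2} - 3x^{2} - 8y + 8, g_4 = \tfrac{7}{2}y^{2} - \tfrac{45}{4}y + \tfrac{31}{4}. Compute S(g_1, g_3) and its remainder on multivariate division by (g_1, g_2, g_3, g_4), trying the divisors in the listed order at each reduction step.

S(g_1, g_3) = -4xy^{2} + \tfrac{1}{2}x^{2} - \tfrac{5}{2}xy + \tfrac{5}{2}x + \tfrac{16}{3}y - \tfrac{16}{3}; remainder on division = -\tfrac{22343}{336}y + \tfrac{22343}{336}.

lcm(LM(g_1), LM(g_3)) = x^{2}y.
S = (lcm/LT(g_1))·g_1 − (lcm/LT(g_3))·g_3 = -4xy^{2} + \tfrac{1}{2}x^{2} - \tfrac{5}{2}xy + \tfrac{5}{2}x + \tfrac{16}{3}y - \tfrac{16}{3}.
Reduce S modulo (g_1, g_2, g_3, g_4) in that order:
  leading term xy^{2}: subtract (-2y)·g_1 from -4xy^{2} + \tfrac{1}{2}x^{2} - \tfrac{5}{2}xy + \tfrac{5}{2}x + \tfrac{16}{3}y - \tfrac{16}{3} → \tfrac{1}{2}x^{2} - \tfrac{17}{2}xy - 10y^{2} + \tfrac{5}{2}x + \tfrac{46}{3}y - \tfrac{16}{3}
  leading term x^{2}: subtract (\tfrac{1}{4}x)·g_2 from \tfrac{1}{2}x^{2} - \tfrac{17}{2}xy - 10y^{2} + \tfrac{5}{2}x + \tfrac{46}{3}y - \tfrac{16}{3} → -\tfrac{27}{4}xy - 10y^{2} + \tfrac{3}{4}x + \tfrac{46}{3}y - \tfrac{16}{3}
  leading term xy: subtract (-\tfrac{27}{8})·g_1 from -\tfrac{27}{4}xy - 10y^{2} + \tfrac{3}{4}x + \tfrac{46}{3}y - \tfrac{16}{3} → -10y^{2} - \tfrac{75}{8}x - \tfrac{37}{24}y + \tfrac{277}{24}
  leading term y^{2}: subtract (-\tfrac{20}{7})·g_4 from -10y^{2} - \tfrac{75}{8}x - \tfrac{37}{24}y + \tfrac{277}{24} → -\tfrac{75}{8}x - \tfrac{5659}{168}y + \tfrac{5659}{168}
  leading term x: subtract (-\tfrac{75}{16})·g_2 from -\tfrac{75}{8}x - \tfrac{5659}{168}y + \tfrac{5659}{168} → -\tfrac{22343}{336}y + \tfrac{22343}{336}
  leading term y: no divisor's leading term divides it; move -\tfrac{22343}{336}y to the remainder.
  leading term 1: no divisor's leading term divides it; move \tfrac{22343}{336} to the remainder.
The remainder -\tfrac{22343}{336}y + \tfrac{22343}{336} is nonzero, so it would be added as the next basis element.
An S-polynomial is built so that the two leading terms cancel; whether anything survives reduction is exactly the Gröbner-basis criterion.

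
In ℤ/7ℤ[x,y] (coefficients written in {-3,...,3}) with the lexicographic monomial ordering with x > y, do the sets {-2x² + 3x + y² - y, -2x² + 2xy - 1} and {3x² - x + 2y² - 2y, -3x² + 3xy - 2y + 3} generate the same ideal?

No, the ideals differ.

For a fixed monomial order, each ideal has a unique reduced Gröbner basis; comparing bases decides equality.
Buchberger on the first generating set:
f_1 = -2x² + 3x + y² - y, LT = x².
f_2 = -2x² + 2xy - 1, LT = x².

S(f_1,f_2): lcm = x². S = xy + 2x + 3y² - 3y + 3.
  leading term xy: no divisor's leading term divides it; move xy to the remainder.
  leading term x: no divisor's leading term divides it; move 2x to the remainder.
  leading term y²: no divisor's leading term divides it; move 3y² to the remainder.
  leading term y: no divisor's leading term divides it; move -3y to the remainder.
  leading term 1: no divisor's leading term divides it; move 3 to the remainder.
  remainder xy + 2x + 3y² - 3y + 3 ≠ 0; add g_3 = xy + 2x + 3y² - 3y + 3 to the basis.

S(f_1,g_3): lcm = x²y. S = -2x² - 3xy² - 2xy - 3x + 3y³ - 3y².
  leading term x²: subtract (1)·f_1 from -2x² - 3xy² - 2xy - 3x + 3y³ - 3y² → -3xy² - 2xy + x + 3y³ + 3y² + y
  leading term xy²: subtract (-3y)·g_3 from -3xy² - 2xy + x + 3y³ + 3y² + y → -3xy + x - 2y³ + y² + 3y
  leading term xy: subtract (-3)·g_3 from -3xy + x - 2y³ + y² + 3y → -2y³ + 3y² + y + 2
  leading term y³: no divisor's leading term divides it; move -2y³ to the remainder.
  leading term y²: no divisor's leading term divides it; move 3y² to the remainder.
  leading term y: no divisor's leading term divides it; move y to the remainder.
  leading term 1: no divisor's leading term divides it; move 2 to the remainder.
  remainder -2y³ + 3y² + y + 2 ≠ 0; add g_4 = -2y³ + 3y² + y + 2 to the basis.

The other S-polynomials (S(f_2,g_3), S(f_1,g_4), S(f_2,g_4), S(g_3,g_4)) all reduce to 0 modulo the current basis, so we have a Gröbner basis.
Inter-reduce: drop elements whose leading term is divisible by another's, tail-reduce, and make monic.
Reduced Gröbner basis: {x² + 2x + 3y² - 3y, xy + 2x + 3y² - 3y + 3, y³ + 2y² + 3y - 1}.

Buchberger on the second generating set:
h_1 = 3x² - x + 2y² - 2y, LT = x².
h_2 = -3x² + 3xy - 2y + 3, LT = x².

S(h_1,h_2): lcm = x². S = xy + 2x + 3y² + y + 1.
  leading term xy: no divisor's leading term divides it; move xy to the remainder.
  leading term x: no divisor's leading term divides it; move 2x to the remainder.
  leading term y²: no divisor's leading term divides it; move 3y² to the remainder.
  leading term y: no divisor's leading term divides it; move y to the remainder.
  leading term 1: no divisor's leading term divides it; move 1 to the remainder.
  remainder xy + 2x + 3y² + y + 1 ≠ 0; add k_3 = xy + 2x + 3y² + y + 1 to the basis.

S(h_1,k_3): lcm = x²y. S = -2x² - 3xy² + xy - x + 3y³ - 3y².
  leading term x²: subtract (-3)·h_1 from -2x² - 3xy² + xy - x + 3y³ - 3y² → -3xy² + xy + 3x + 3y³ + 3y² + y
  leading term xy²: subtract (-3y)·k_3 from -3xy² + xy + 3x + 3y³ + 3y² + y → 3x - 2y³ - y² - 3y
  leading term x: no divisor's leading term divides it; move 3x to the remainder.
  leading term y³: no divisor's leading term divides it; move -2y³ to the remainder.
  leading term y²: no divisor's leading term divides it; move -y² to the remainder.
  leading term y: no divisor's leading term divides it; move -3y to the remainder.
  remainder 3x - 2y³ - y² - 3y ≠ 0; add k_4 = 3x - 2y³ - y² - 3y to the basis.

S(h_1,k_4): lcm = x². S = 3xy³ - 2xy² + xy + 2x + 3y² - 3y.
  leading term xy³: subtract (3y²)·k_3 from 3xy³ - 2xy² + xy + 2x + 3y² - 3y → -xy² + xy + 2x - 2y⁴ - 3y³ - 3y
  leading term xy²: subtract (-y)·k_3 from -xy² + xy + 2x - 2y⁴ - 3y³ - 3y → 3xy + 2x - 2y⁴ + y² - 2y
  leading term xy: subtract (3)·k_3 from 3xy + 2x - 2y⁴ + y² - 2y → 3x - 2y⁴ - y² + 2y - 3
  leading term x: subtract (1)·k_4 from 3x - 2y⁴ - y² + 2y - 3 → -2y⁴ + 2y³ - 2y - 3
  leading term y⁴: no divisor's leading term divides it; move -2y⁴ to the remainder.
  leading term y³: no divisor's leading term divides it; move 2y³ to the remainder.
  leading term y: no divisor's leading term divides it; move -2y to the remainder.
  leading term 1: no divisor's leading term divides it; move -3 to the remainder.
  remainder -2y⁴ + 2y³ - 2y - 3 ≠ 0; add k_5 = -2y⁴ + 2y³ - 2y - 3 to the basis.

The other S-polynomials (S(h_2,k_3), S(h_2,k_4), S(k_3,k_4), S(h_1,k_5), S(h_2,k_5), S(k_3,k_5), S(k_4,k_5)) all reduce to 0 modulo the current basis, so we have a Gröbner basis.
Inter-reduce: drop elements whose leading term is divisible by another's, tail-reduce, and make monic.
Reduced Gröbner basis: {x - 3y³ + 2y² - y, y⁴ - y³ + y - 2}.

The bases are distinct; the ideals are different.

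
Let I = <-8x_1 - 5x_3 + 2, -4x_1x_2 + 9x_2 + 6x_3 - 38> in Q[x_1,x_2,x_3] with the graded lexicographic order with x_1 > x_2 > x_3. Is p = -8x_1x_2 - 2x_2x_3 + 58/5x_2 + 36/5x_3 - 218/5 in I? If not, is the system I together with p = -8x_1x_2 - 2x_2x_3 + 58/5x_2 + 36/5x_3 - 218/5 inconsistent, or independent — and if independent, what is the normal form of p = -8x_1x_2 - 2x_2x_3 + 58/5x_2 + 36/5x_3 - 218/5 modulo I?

Adjoining -8x_1x_2 - 2x_2x_3 + 58/5x_2 + 36/5x_3 - 218/5 makes the ideal the whole ring: the system is inconsistent.

First compute the reduced Gröbner basis of I by Buchberger's algorithm.
f_1 = -8x_1 - 5x_3 + 2, LT = x_1.
f_2 = -4x_1x_2 + 9x_2 + 6x_3 - 38, LT = x_1x_2.

S(f_1,f_2): lcm = x_1x_2. S = 5/8x_2x_3 + 2x_2 + 3/2x_3 - 19/2.
  leading term x_2x_3: no divisor's leading term divides it; move 5/8x_2x_3 to the remainder.
  leading term x_2: no divisor's leading term divides it; move 2x_2 to the remainder.
  leading term x_3: no divisor's leading term divides it; move 3/2x_3 to the remainder.
  leading term 1: no divisor's leading term divides it; move -19/2 to the remainder.
  remainder 5/8x_2x_3 + 2x_2 + 3/2x_3 - 19/2 ≠ 0; add h_3 = 5/8x_2x_3 + 2x_2 + 3/2x_3 - 19/2 to the basis.

The other S-polynomials (S(f_1,h_3), S(f_2,h_3)) all reduce to 0 modulo the current basis, so we have a Gröbner basis.
Inter-reduce: drop elements whose leading term is divisible by another's, tail-reduce, and make monic.
Reduced Gröbner basis: {x_2x_3 + 16/5x_2 + 12/5x_3 - 76/5, x_1 + 5/8x_3 - 1/4}.
Label its elements g_1 = x_2x_3 + 16/5x_2 + 12/5x_3 - 76/5, g_2 = x_1 + 5/8x_3 - 1/4.

Reduce p = -8x_1x_2 - 2x_2x_3 + 58/5x_2 + 36/5x_3 - 218/5 modulo G:
  leading term x_1x_2: subtract (-8x_2)·g_2 from -8x_1x_2 - 2x_2x_3 + 58/5x_2 + 36/5x_3 - 218/5 → 3x_2x_3 + 48/5x_2 + 36/5x_3 - 218/5
  leading term x_2x_3: subtract (3)·g_1 from 3x_2x_3 + 48/5x_2 + 36/5x_3 - 218/5 → 2
  leading term 1: no divisor's leading term divides it; move 2 to the remainder.
  normal form = 2.
The normal form is nonzero, so p ∉ I. Since p minus its normal form lies in I, I + (p) = I + (r) where r = 2; decide whether this ideal is the whole ring.
Here r = 2 is a nonzero constant, hence a unit: 1 ∈ I + (p), the Gröbner basis of I + (p) is {1}, and the enlarged system has no common solution — adjoining p is inconsistent.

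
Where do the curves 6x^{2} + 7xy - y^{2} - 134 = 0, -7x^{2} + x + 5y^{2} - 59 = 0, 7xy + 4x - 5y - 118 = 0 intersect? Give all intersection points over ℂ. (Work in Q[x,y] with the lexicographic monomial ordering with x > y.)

Compute a lex Gröbner basis by Buchberger's algorithm.
f_1 = 6x^{2} + 7xy - y^{2} - 134, LT = x^{2}.
f_2 = -7x^{2} + x + 5y^{2} - 59, LT = x^{2}.
f_3 = 7xy + 4x - 5y - 118, LT = xy.

S(f_1,f_2): lcm = x^{2}. S = \tfrac{7}{6}xy + \tfrac{1}{7}x + \tfrac{23}{42}y^{2} - \tfrac{646}{21}.
  leading term xy: subtract (\tfrac{1}{6})·f_3 from \tfrac{7}{6}xy + \tfrac{1}{7}x + \tfrac{23}{42}y^{2} - \tfrac{646}{21} → -\tfrac{11}{21}x + \tfrac{23}{42}y^{2} + \tfrac{5}{6}y - \tfrac{233}{21}
  leading term x: no divisor's leading term divides it; move -\tfrac{11}{21}x to the remainder.
  leading term y^{2}: no divisor's leading term divides it; move \tfrac{23}{42}y^{2} to the remainder.
  leading term y: no divisor's leading term divides it; move \tfrac{5}{6}y to the remainder.
  leading term 1: no divisor's leading term divides it; move -\tfrac{233}{21} to the remainder.
  remainder -\tfrac{11}{21}x + \tfrac{23}{42}y^{2} + \tfrac{5}{6}y - \tfrac{233}{21} ≠ 0; add h_4 = -\tfrac{11}{21}x + \tfrac{23}{42}y^{2} + \tfrac{5}{6}y - \tfrac{233}{21} to the basis.

S(f_1,f_3): lcm = x^{2}y. S = -\tfrac{4}{7}x^{2} + \tfrac{7}{6}xy^{2} + \tfrac{5}{7}xy + \tfrac{118}{7}x - \tfrac{1}{6}y^{3} - \tfrac{67}{3}y.
  leading term x^{2}: subtract (-\tfrac{2}{21})·f_1 from -\tfrac{4}{7}x^{2} + \tfrac{7}{6}xy^{2} + \tfrac{5}{7}xy + \tfrac{118}{7}x - \tfrac{1}{6}y^{3} - \tfrac{67}{3}y → \tfrac{7}{6}xy^{2} + \tfrac{29}{21}xy + \tfrac{118}{7}x - \tfrac{1}{6}y^{3} - \tfrac{2}{21}y^{2} - \tfrac{67}{3}y - \tfrac{268}{21}
  leading term xy^{2}: subtract (\tfrac{1}{6}y)·f_3 from \tfrac{7}{6}xy^{2} + \tfrac{29}{21}xy + \tfrac{118}{7}x - \tfrac{1}{6}y^{3} - \tfrac{2}{21}y^{2} - \tfrac{67}{3}y - \tfrac{268}{21} → \tfrac{5}{7}xy + \tfrac{118}{7}x - \tfrac{1}{6}y^{3} + \tfrac{31}{42}y^{2} - \tfrac{8}{3}y - \tfrac{268}{21}
  leading term xy: subtract (\tfrac{5}{49})·f_3 from \tfrac{5}{7}xy + \tfrac{118}{7}x - \tfrac{1}{6}y^{3} + \tfrac{31}{42}y^{2} - \tfrac{8}{3}y - \tfrac{268}{21} → \tfrac{806}{49}x - \tfrac{1}{6}y^{3} + \tfrac{31}{42}y^{2} - \tfrac{317}{147}y - \tfrac{106}{147}
  leading term x: subtract (-\tfrac{2418}{77})·h_4 from \tfrac{806}{49}x - \tfrac{1}{6}y^{3} + \tfrac{31}{42}y^{2} - \tfrac{317}{147}y - \tfrac{106}{147} → -\tfrac{1}{6}y^{3} + \tfrac{58001}{3234}y^{2} + \tfrac{38828}{1617}y - \tfrac{564560}{1617}
  leading term y^{3}: no divisor's leading term divides it; move -\tfrac{1}{6}y^{3} to the remainder.
  leading term y^{2}: no divisor's leading term divides it; move \tfrac{58001}{3234}y^{2} to the remainder.
  leading term y: no divisor's leading term divides it; move \tfrac{38828}{1617}y to the remainder.
  leading term 1: no divisor's leading term divides it; move -\tfrac{564560}{1617} to the remainder.
  remainder -\tfrac{1}{6}y^{3} + \tfrac{58001}{3234}y^{2} + \tfrac{38828}{1617}y - \tfrac{564560}{1617} ≠ 0; add h_5 = -\tfrac{1}{6}y^{3} + \tfrac{58001}{3234}y^{2} + \tfrac{38828}{1617}y - \tfrac{564560}{1617} to the basis.

S(f_2,f_3): lcm = x^{2}y. S = -\tfrac{4}{7}x^{2} + \tfrac{4}{7}xy + \tfrac{118}{7}x - \tfrac{5}{7}y^{3} + \tfrac{59}{7}y.
  leading term x^{2}: subtract (-\tfrac{2}{21})·f_1 from -\tfrac{4}{7}x^{2} + \tfrac{4}{7}xy + \tfrac{118}{7}x - \tfrac{5}{7}y^{3} + \tfrac{59}{7}y → \tfrac{26}{21}xy + \tfrac{118}{7}x - \tfrac{5}{7}y^{3} - \tfrac{2}{21}y^{2} + \tfrac{59}{7}y - \tfrac{268}{21}
  leading term xy: subtract (\tfrac{26}{147})·f_3 from \tfrac{26}{21}xy + \tfrac{118}{7}x - \tfrac{5}{7}y^{3} - \tfrac{2}{21}y^{2} + \tfrac{59}{7}y - \tfrac{268}{21} → \tfrac{2374}{147}x - \tfrac{5}{7}y^{3} - \tfrac{2}{21}y^{2} + \tfrac{1369}{147}y + \tfrac{1192}{147}
  leading term x: subtract (-\tfrac{2374}{77})·h_4 from \tfrac{2374}{147}x - \tfrac{5}{7}y^{3} - \tfrac{2}{21}y^{2} + \tfrac{1369}{147}y + \tfrac{1192}{147} → -\tfrac{5}{7}y^{3} + \tfrac{9049}{539}y^{2} + \tfrac{18868}{539}y - \tfrac{180010}{539}
  leading term y^{3}: subtract (\tfrac{30}{7})·h_5 from -\tfrac{5}{7}y^{3} + \tfrac{9049}{539}y^{2} + \tfrac{18868}{539}y - \tfrac{180010}{539} → -\tfrac{226662}{3773}y^{2} - \tfrac{256204}{3773}y + \tfrac{4385530}{3773}
  leading term y^{2}: no divisor's leading term divides it; move -\tfrac{226662}{3773}y^{2} to the remainder.
  leading term y: no divisor's leading term divides it; move -\tfrac{256204}{3773}y to the remainder.
  leading term 1: no divisor's leading term divides it; move \tfrac{4385530}{3773} to the remainder.
  remainder -\tfrac{226662}{3773}y^{2} - \tfrac{256204}{3773}y + \tfrac{4385530}{3773} ≠ 0; add h_6 = -\tfrac{226662}{3773}y^{2} - \tfrac{256204}{3773}y + \tfrac{4385530}{3773} to the basis.

S(f_1,h_4): lcm = x^{2}. S = \tfrac{23}{22}xy^{2} + \tfrac{91}{33}xy - \tfrac{233}{11}x - \tfrac{1}{6}y^{2} - \tfrac{67}{3}.
  leading term xy^{2}: subtract (\tfrac{23}{154}y)·f_3 from \tfrac{23}{22}xy^{2} + \tfrac{91}{33}xy - \tfrac{233}{11}x - \tfrac{1}{6}y^{2} - \tfrac{67}{3} → \tfrac{499}{231}xy - \tfrac{233}{11}x + \tfrac{134}{231}y^{2} + \tfrac{1357}{77}y - \tfrac{67}{3}
  leading term xy: subtract (\tfrac{499}{1617})·f_3 from \tfrac{499}{231}xy - \tfrac{233}{11}x + \tfrac{134}{231}y^{2} + \tfrac{1357}{77}y - \tfrac{67}{3} → -\tfrac{36247}{1617}x + \tfrac{134}{231}y^{2} + \tfrac{30992}{1617}y + \tfrac{22769}{1617}
  leading term x: subtract (\tfrac{36247}{847})·h_4 from -\tfrac{36247}{1617}x + \tfrac{134}{231}y^{2} + \tfrac{30992}{1617}y + \tfrac{22769}{1617} → -\tfrac{271015}{11858}y^{2} - \tfrac{195607}{11858}y + \tfrac{2898670}{5929}
  leading term y^{2}: subtract (\tfrac{1897105}{4986564})·h_6 from -\tfrac{271015}{11858}y^{2} - \tfrac{195607}{11858}y + \tfrac{2898670}{5929} → \tfrac{162976969}{17452974}y + \tfrac{814884845}{17452974}
  leading term y: no divisor's leading term divides it; move \tfrac{162976969}{17452974}y to the remainder.
  leading term 1: no divisor's leading term divides it; move \tfrac{814884845}{17452974} to the remainder.
  remainder \tfrac{162976969}{17452974}y + \tfrac{814884845}{17452974} ≠ 0; add h_7 = \tfrac{162976969}{17452974}y + \tfrac{814884845}{17452974} to the basis.

The other S-polynomials (S(f_2,h_4), S(f_3,h_4), S(f_1,h_5), S(f_2,h_5), S(f_3,h_5), S(h_4,h_5), S(f_1,h_6), S(f_2,h_6), S(f_3,h_6), S(h_4,h_6), S(h_5,h_6), S(f_1,h_7), S(f_2,h_7), S(f_3,h_7), S(h_4,h_7), S(h_5,h_7), S(h_6,h_7)) all reduce to 0 modulo the current basis, so we have a Gröbner basis.
Inter-reduce: drop elements whose leading term is divisible by another's, tail-reduce, and make monic.
Reduced Gröbner basis: {x + 3, y + 5}.

Since the basis is lex-ordered, y + 5 is univariate in y. Its roots are {-5}. Back-substituting each root into the other basis elements fixes the other coordinates.
  y = -5: the earlier basis element becomes x + 3 = 0, giving x = -3 — point (-3, -5).
A lex Gröbner basis triangularizes the system, enabling back-substitution.

{(-3, -5)}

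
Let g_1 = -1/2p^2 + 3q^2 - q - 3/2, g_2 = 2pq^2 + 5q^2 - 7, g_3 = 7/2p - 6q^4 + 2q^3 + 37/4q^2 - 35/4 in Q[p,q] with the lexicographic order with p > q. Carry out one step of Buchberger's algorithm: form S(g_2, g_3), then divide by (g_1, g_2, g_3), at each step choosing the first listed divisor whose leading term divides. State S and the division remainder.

lcm(LM(g_2), LM(g_3)) = pq^2.
S = (lcm/LT(g_2))·g_2 − (lcm/LT(g_3))·g_3 = 12/7q^6 - 4/7q^5 - 37/14q^4 + 5q^2 - 7/2.
Reduce S modulo (g_1, g_2, g_3) in that order:
  leading term q^6: no divisor's leading term divides it; move 12/7q^6 to the remainder.
  leading term q^5: no divisor's leading term divides it; move -4/7q^5 to the remainder.
  leading term q^4: no divisor's leading term divides it; move -37/14q^4 to the remainder.
  leading term q^2: no divisor's leading term divides it; move 5q^2 to the remainder.
  leading term 1: no divisor's leading term divides it; move -7/2 to the remainder.
The remainder 12/7q^6 - 4/7q^5 - 37/14q^4 + 5q^2 - 7/2 is nonzero, so it would be added as the next basis element.
An S-polynomial is built so that the two leading terms cancel; whether anything survives reduction is exactly the Gröbner-basis criterion.

S(g_2, g_3) = 12/7q^6 - 4/7q^5 - 37/14q^4 + 5q^2 - 7/2; remainder on division = 12/7q^6 - 4/7q^5 - 37/14q^4 + 5q^2 - 7/2.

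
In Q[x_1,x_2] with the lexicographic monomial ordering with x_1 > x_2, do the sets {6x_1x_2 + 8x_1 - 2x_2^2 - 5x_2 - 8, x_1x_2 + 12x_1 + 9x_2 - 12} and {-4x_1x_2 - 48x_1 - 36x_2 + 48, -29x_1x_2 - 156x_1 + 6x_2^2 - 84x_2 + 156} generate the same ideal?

For a fixed monomial order, each ideal has a unique reduced Gröbner basis; comparing bases decides equality.
Buchberger on the first generating set:
f_1 = 6x_1x_2 + 8x_1 - 2x_2^2 - 5x_2 - 8, LT = x_1x_2.
f_2 = x_1x_2 + 12x_1 + 9x_2 - 12, LT = x_1x_2.

S(f_1,f_2): lcm = x_1x_2. S = -32/3x_1 - 1/3x_2^2 - 59/6x_2 + 32/3.
  reduce S modulo (f_1, f_2):
  remainder -32/3x_1 - 1/3x_2^2 - 59/6x_2 + 32/3 ≠ 0; add g_3 = -32/3x_1 - 1/3x_2^2 - 59/6x_2 + 32/3 to the basis.

S(f_1,g_3): lcm = x_1x_2. S = 4/3x_1 - 1/32x_2^3 - 241/192x_2^2 + 1/6x_2 - 4/3.
  reduce S modulo (f_1, f_2, g_3):
  remainder -1/32x_2^3 - 83/64x_2^2 - 17/16x_2 ≠ 0; add g_4 = -1/32x_2^3 - 83/64x_2^2 - 17/16x_2 to the basis.

The other S-polynomials (S(f_2,g_3), S(f_1,g_4), S(f_2,g_4), S(g_3,g_4)) all reduce to 0 modulo the current basis, so we have a Gröbner basis.
Inter-reduce: drop elements whose leading term is divisible by another's, tail-reduce, and make monic.
Reduced Gröbner basis: {x_1 + 1/32x_2^2 + 59/64x_2 - 1, x_2^3 + 83/2x_2^2 + 34x_2}.

Buchberger on the second generating set:
h_1 = -4x_1x_2 - 48x_1 - 36x_2 + 48, LT = x_1x_2.
h_2 = -29x_1x_2 - 156x_1 + 6x_2^2 - 84x_2 + 156, LT = x_1x_2.

S(h_1,h_2): lcm = x_1x_2. S = 192/29x_1 + 6/29x_2^2 + 177/29x_2 - 192/29.
  reduce S modulo (h_1, h_2):
  remainder 192/29x_1 + 6/29x_2^2 + 177/29x_2 - 192/29 ≠ 0; add k_3 = 192/29x_1 + 6/29x_2^2 + 177/29x_2 - 192/29 to the basis.

S(h_1,k_3): lcm = x_1x_2. S = 12x_1 - 1/32x_2^3 - 59/64x_2^2 + 10x_2 - 12.
  reduce S modulo (h_1, h_2, k_3):
  remainder -1/32x_2^3 - 83/64x_2^2 - 17/16x_2 ≠ 0; add k_4 = -1/32x_2^3 - 83/64x_2^2 - 17/16x_2 to the basis.

The other S-polynomials (S(h_2,k_3), S(h_1,k_4), S(h_2,k_4), S(k_3,k_4)) all reduce to 0 modulo the current basis, so we have a Gröbner basis.
Inter-reduce: drop elements whose leading term is divisible by another's, tail-reduce, and make monic.
Reduced Gröbner basis: {x_1 + 1/32x_2^2 + 59/64x_2 - 1, x_2^3 + 83/2x_2^2 + 34x_2}.

The two bases agree; hence the ideals are identical.

Yes, the ideals are equal.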